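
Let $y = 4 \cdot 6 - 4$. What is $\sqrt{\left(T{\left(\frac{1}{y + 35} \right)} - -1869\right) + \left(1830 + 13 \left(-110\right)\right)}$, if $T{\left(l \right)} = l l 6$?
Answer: $\frac{\sqrt{6863731}}{55} \approx 47.634$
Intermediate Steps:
$y = 20$ ($y = 24 - 4 = 20$)
$T{\left(l \right)} = 6 l^{2}$ ($T{\left(l \right)} = l^{2} \cdot 6 = 6 l^{2}$)
$\sqrt{\left(T{\left(\frac{1}{y + 35} \right)} - -1869\right) + \left(1830 + 13 \left(-110\right)\right)} = \sqrt{\left(6 \left(\frac{1}{20 + 35}\right)^{2} - -1869\right) + \left(1830 + 13 \left(-110\right)\right)} = \sqrt{\left(6 \left(\frac{1}{55}\right)^{2} + 1869\right) + \left(1830 - 1430\right)} = \sqrt{\left(\frac{6}{3025} + 1869\right) + 400} = \sqrt{\frac{5653731}{3025} + 400} = \sqrt{\frac{6863731}{3025}} = \frac{\sqrt{6863731}}{55}$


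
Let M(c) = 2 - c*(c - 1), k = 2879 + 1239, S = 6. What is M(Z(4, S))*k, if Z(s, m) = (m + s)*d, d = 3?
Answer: -3574424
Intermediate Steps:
Z(s, m) = 3*m + 3*s (Z(s, m) = (m + s)*3 = 3*m + 3*s)
k = 4118
M(c) = 2 - c*(-1 + c)
M(Z(4, S))*k = (2 + (3*6 + 3*4) - (3*6 + 3*4)²)*4118 = (2 + (18 + 12) - (18 + 12)²)*4118 = (2 + 30 - 1*30²)*4118 = (2 + 30 - 1*900)*4118 = (2 + 30 - 900)*4118 = -868*4118 = -3574424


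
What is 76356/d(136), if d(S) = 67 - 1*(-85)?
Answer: 19089/38 ≈ 502.34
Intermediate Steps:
d(S) = 152 (d(S) = 67 + 85 = 152)
76356/d(136) = 76356/152 = 76356*(1/152) = 19089/38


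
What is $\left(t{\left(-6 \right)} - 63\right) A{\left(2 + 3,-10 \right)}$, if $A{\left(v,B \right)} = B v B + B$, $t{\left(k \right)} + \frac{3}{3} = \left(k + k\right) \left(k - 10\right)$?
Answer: $62720$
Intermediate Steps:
$t{\left(k \right)} = -1 + 2 k \left(-10 + k\right)$ ($t{\left(k \right)} = -1 + \left(k + k\right) \left(k - 10\right) = -1 + 2 k \left(-10 + k\right)$)
$A{\left(v,B \right)} = B + v B^{2}$ ($A{\left(v,B \right)} = v B^{2} + B = B + v B^{2}$)
$\left(t{\left(-6 \right)} - 63\right) A{\left(2 + 3,-10 \right)} = \left(\left(-1 - -120 + 2 \left(-6\right)^{2}\right) - 63\right) \left(- 10 \left(1 - 10 \left(2 + 3\right)\right)\right) = \left(\left(-1 + 120 + 2 \cdot 36\right) - 63\right) \left(- 10 \left(1 - 50\right)\right) = \left(\left(-1 + 120 + 72\right) - 63\right) \left(- 10 \left(1 - 50\right)\right) = \left(191 - 63\right) \left(\left(-10\right) \left(-49\right)\right) = 128 \cdot 490 = 62720$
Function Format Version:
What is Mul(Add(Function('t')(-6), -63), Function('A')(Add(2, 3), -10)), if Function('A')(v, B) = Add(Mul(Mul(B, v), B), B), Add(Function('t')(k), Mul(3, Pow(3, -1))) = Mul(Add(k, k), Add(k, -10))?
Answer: 62720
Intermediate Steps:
Function('t')(k) = Add(-1, Mul(2, k, Add(-10, k))) (Function('t')(k) = Add(-1, Mul(Add(k, k), Add(k, -10))) = Add(-1, Mul(Mul(2, k), Add(-10, k))) = Add(-1, Mul(2, k, Add(-10, k))))
Function('A')(v, B) = Add(B, Mul(v, Pow(B, 2))) (Function('A')(v, B) = Add(Mul(v, Pow(B, 2)), B) = Add(B, Mul(v, Pow(B, 2))))
Mul(Add(Function('t')(-6), -63), Function('A')(Add(2, 3), -10)) = Mul(Add(Add(-1, Mul(-20, -6), Mul(2, Pow(-6, 2))), -63), Mul(-10, Add(1, Mul(-10, Add(2, 3))))) = Mul(Add(Add(-1, 120, Mul(2, 36)), -63), Mul(-10, Add(1, Mul(-10, 5)))) = Mul(Add(Add(-1, 120, 72), -63), Mul(-10, Add(1, -50))) = Mul(Add(191, -63), Mul(-10, -49)) = Mul(128, 490) = 62720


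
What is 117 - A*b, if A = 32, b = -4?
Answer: 245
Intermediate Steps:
117 - A*b = 117 - 32*(-4) = 117 - 1*(-128) = 117 + 128 = 245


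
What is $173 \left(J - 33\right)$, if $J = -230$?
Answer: $-45499$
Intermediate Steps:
$173 \left(J - 33\right) = 173 \left(-230 - 33\right) = 173 \left(-263\right) = -45499$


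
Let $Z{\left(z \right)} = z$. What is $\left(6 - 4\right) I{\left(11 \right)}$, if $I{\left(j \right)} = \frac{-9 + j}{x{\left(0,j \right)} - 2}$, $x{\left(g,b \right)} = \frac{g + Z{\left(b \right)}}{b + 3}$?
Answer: $- \frac{56}{17} \approx -3.2941$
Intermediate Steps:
$x{\left(g,b \right)} = \frac{b + g}{3 + b}$ ($x{\left(g,b \right)} = \frac{g + b}{b + 3} = \frac{b + g}{3 + b}$)
$I{\left(j \right)} = \frac{-9 + j}{-2 + \frac{j}{3 + j}}$ ($I{\left(j \right)} = \frac{-9 + j}{\frac{j + 0}{3 + j} - 2} = \frac{-9 + j}{\frac{j}{3 + j} - 2} = \frac{-9 + j}{-2 + \frac{j}{3 + j}}$)
$\left(6 - 4\right) I{\left(11 \right)} = \left(6 - 4\right) \frac{\left(-9 + 11\right) \left(3 + 11\right)}{-6 - 11} = \left(6 - 4\right) \frac{1}{-6 - 11} \cdot 2 \cdot 14 = 2 \frac{1}{-17} \cdot 2 \cdot 14 = 2 \left(\left(- \frac{1}{17}\right) 2 \cdot 14\right) = 2 \left(- \frac{28}{17}\right) = - \frac{56}{17}$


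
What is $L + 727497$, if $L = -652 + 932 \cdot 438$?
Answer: $1135061$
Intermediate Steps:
$L = 407564$ ($L = -652 + 408216 = 407564$)
$L + 727497 = 407564 + 727497 = 1135061$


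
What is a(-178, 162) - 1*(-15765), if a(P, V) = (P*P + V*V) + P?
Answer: 73515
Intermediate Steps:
a(P, V) = P + P² + V² (a(P, V) = (P² + V²) + P = P + P² + V²)
a(-178, 162) - 1*(-15765) = (-178 + (-178)² + 162²) - 1*(-15765) = (-178 + 31684 + 26244) + 15765 = 57750 + 15765 = 73515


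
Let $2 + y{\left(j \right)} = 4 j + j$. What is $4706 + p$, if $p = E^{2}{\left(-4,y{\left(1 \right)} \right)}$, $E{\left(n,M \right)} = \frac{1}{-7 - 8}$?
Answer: $\frac{1058851}{225} \approx 4706.0$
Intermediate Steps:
$y{\left(j \right)} = -2 + 5 j$ ($y{\left(j \right)} = -2 + \left(4 j + j\right) = -2 + 5 j$)
$E{\left(n,M \right)} = - \frac{1}{15}$ ($E{\left(n,M \right)} = \frac{1}{-15} = - \frac{1}{15}$)
$p = \frac{1}{225}$ ($p = \left(- \frac{1}{15}\right)^{2} = \frac{1}{225} \approx 0.0044444$)
$4706 + p = 4706 + \frac{1}{225} = \frac{1058851}{225}$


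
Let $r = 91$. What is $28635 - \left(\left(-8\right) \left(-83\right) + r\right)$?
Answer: $27880$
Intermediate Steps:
$28635 - \left(\left(-8\right) \left(-83\right) + r\right) = 28635 - \left(\left(-8\right) \left(-83\right) + 91\right) = 28635 - \left(664 + 91\right) = 28635 - 755 = 27880$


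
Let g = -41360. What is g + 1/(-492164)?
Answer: -20355903041/492164 ≈ -41360.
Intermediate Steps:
g + 1/(-492164) = -41360 + 1/(-492164) = -41360 - 1/492164 = -20355903041/492164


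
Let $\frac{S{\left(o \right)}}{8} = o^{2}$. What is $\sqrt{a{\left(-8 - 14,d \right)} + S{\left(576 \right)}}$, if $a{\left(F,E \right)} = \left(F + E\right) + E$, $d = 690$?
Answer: $\sqrt{2655566} \approx 1629.6$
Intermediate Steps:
$a{\left(F,E \right)} = F + 2 E$ ($a{\left(F,E \right)} = \left(E + F\right) + E = F + 2 E$)
$S{\left(o \right)} = 8 o^{2}$
$\sqrt{a{\left(-8 - 14,d \right)} + S{\left(576 \right)}} = \sqrt{\left(\left(-8 - 14\right) + 2 \cdot 690\right) + 8 \cdot 576^{2}} = \sqrt{\left(\left(-8 - 14\right) + 1380\right) + 8 \cdot 331776} = \sqrt{\left(-22 + 1380\right) + 2654208} = \sqrt{1358 + 2654208} = \sqrt{2655566}$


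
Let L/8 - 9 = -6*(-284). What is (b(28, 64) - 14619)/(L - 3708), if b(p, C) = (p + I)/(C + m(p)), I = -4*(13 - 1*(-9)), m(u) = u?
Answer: -4003/2737 ≈ -1.4626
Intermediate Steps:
L = 13704 (L = 72 + 8*(-6*(-284)) = 72 + 8*1704 = 72 + 13632 = 13704)
I = -88 (I = -4*(13 + 9) = -4*22 = -88)
b(p, C) = (-88 + p)/(C + p) (b(p, C) = (p - 88)/(C + p) = (-88 + p)/(C + p))
(b(28, 64) - 14619)/(L - 3708) = ((-88 + 28)/(64 + 28) - 14619)/(13704 - 3708) = (-60/92 - 14619)/9996 = ((1/92)*(-60) - 14619)*(1/9996) = (-15/23 - 14619)*(1/9996) = -336252/23*1/9996 = -4003/2737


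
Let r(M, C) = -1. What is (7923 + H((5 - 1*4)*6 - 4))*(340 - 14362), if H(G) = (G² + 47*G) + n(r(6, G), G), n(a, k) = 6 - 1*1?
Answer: -112540572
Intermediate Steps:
n(a, k) = 5 (n(a, k) = 6 - 1 = 5)
H(G) = 5 + G² + 47*G (H(G) = (G² + 47*G) + 5 = 5 + G² + 47*G)
(7923 + H((5 - 1*4)*6 - 4))*(340 - 14362) = (7923 + (5 + ((5 - 1*4)*6 - 4)² + 47*((5 - 1*4)*6 - 4)))*(340 - 14362) = (7923 + (5 + ((5 - 4)*6 - 4)² + 47*((5 - 4)*6 - 4)))*(-14022) = (7923 + (5 + (1*6 - 4)² + 47*(1*6 - 4)))*(-14022) = (7923 + (5 + (6 - 4)² + 47*(6 - 4)))*(-14022) = (7923 + (5 + 2² + 47*2))*(-14022) = (7923 + (5 + 4 + 94))*(-14022) = (7923 + 103)*(-14022) = 8026*(-14022) = -112540572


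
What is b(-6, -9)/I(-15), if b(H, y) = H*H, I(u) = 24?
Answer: 3/2 ≈ 1.5000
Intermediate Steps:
b(H, y) = H²
b(-6, -9)/I(-15) = (-6)²/24 = 36*(1/24) = 3/2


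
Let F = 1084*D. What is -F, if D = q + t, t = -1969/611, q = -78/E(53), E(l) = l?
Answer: 164784260/32383 ≈ 5088.6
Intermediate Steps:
q = -78/53 ≈ -1.4717
t = -1969/611 (t = -1969*1/611 = -1969/611 ≈ -3.2226)
D = -152015/32383 (D = -78/53 - 1969/611 = -152015/32383 ≈ -4.6943)
F = -164784260/32383 (F = 1084*(-152015/32383) = -164784260/32383 ≈ -5088.6)
-F = -1*(-164784260/32383) = 164784260/32383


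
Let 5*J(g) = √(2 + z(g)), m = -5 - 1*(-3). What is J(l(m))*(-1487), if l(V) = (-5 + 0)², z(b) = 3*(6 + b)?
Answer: -1487*√95/5 ≈ -2898.7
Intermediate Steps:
z(b) = 18 + 3*b
m = -2 (m = -5 + 3 = -2)
l(V) = 25 (l(V) = (-5)² = 25)
J(g) = √(20 + 3*g)/5 (J(g) = √(2 + (18 + 3*g))/5 = √(20 + 3*g)/5)
J(l(m))*(-1487) = (√(20 + 3*25)/5)*(-1487) = (√(20 + 75)/5)*(-1487) = (√95/5)*(-1487) = -1487*√95/5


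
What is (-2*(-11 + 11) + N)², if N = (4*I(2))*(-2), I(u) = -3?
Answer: 576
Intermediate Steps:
N = 24 (N = (4*(-3))*(-2) = -12*(-2) = 24)
(-2*(-11 + 11) + N)² = (-2*(-11 + 11) + 24)² = (-2*0 + 24)² = (-1*0 + 24)² = (0 + 24)² = 24² = 576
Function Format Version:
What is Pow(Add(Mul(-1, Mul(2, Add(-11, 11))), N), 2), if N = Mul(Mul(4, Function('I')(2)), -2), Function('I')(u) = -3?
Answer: 576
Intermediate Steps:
N = 24 (N = Mul(Mul(4, -3), -2) = Mul(-12, -2) = 24)
Pow(Add(Mul(-1, Mul(2, Add(-11, 11))), N), 2) = Pow(Add(Mul(-1, Mul(2, Add(-11, 11))), 24), 2) = Pow(Add(Mul(-1, Mul(2, 0)), 24), 2) = Pow(Add(Mul(-1, 0), 24), 2) = Pow(Add(0, 24), 2) = Pow(24, 2) = 576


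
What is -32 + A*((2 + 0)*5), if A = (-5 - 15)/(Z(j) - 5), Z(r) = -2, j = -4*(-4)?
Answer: -24/7 ≈ -3.4286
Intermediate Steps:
j = 16
A = 20/7 (A = (-5 - 15)/(-2 - 5) = -20/(-7) = -20*(-1/7) = 20/7 ≈ 2.8571)
-32 + A*((2 + 0)*5) = -32 + 20*((2 + 0)*5)/7 = -32 + 20*(2*5)/7 = -32 + (20/7)*10 = -32 + 200/7 = -24/7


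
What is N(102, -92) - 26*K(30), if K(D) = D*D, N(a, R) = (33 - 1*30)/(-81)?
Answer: -631801/27 ≈ -23400.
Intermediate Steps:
N(a, R) = -1/27 (N(a, R) = (33 - 30)*(-1/81) = 3*(-1/81) = -1/27)
K(D) = D²
N(102, -92) - 26*K(30) = -1/27 - 26*30² = -1/27 - 26*900 = -1/27 - 1*23400 = -1/27 - 23400 = -631801/27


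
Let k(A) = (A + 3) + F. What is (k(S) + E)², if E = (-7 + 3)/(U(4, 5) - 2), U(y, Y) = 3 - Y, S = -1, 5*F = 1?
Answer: 256/25 ≈ 10.240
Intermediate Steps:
F = ⅕ (F = (⅕)*1 = ⅕ ≈ 0.20000)
k(A) = 16/5 + A (k(A) = (A + 3) + ⅕ = (3 + A) + ⅕ = 16/5 + A)
E = 1 (E = (-7 + 3)/((3 - 1*5) - 2) = -4/((3 - 5) - 2) = -4/(-2 - 2) = -4/(-4) = -4*(-¼) = 1)
(k(S) + E)² = ((16/5 - 1) + 1)² = (11/5 + 1)² = (16/5)² = 256/25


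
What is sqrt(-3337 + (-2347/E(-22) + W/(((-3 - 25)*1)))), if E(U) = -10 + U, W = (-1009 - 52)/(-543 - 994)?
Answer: I*sqrt(24178618307578)/86072 ≈ 57.129*I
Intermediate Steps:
W = 1061/1537 (W = -1061/(-1537) = -1061*(-1/1537) = 1061/1537 ≈ 0.69031)
sqrt(-3337 + (-2347/E(-22) + W/(((-3 - 25)*1)))) = sqrt(-3337 + (-2347/(-10 - 22) + 1061/(1537*(((-3 - 25)*1))))) = sqrt(-3337 + (-2347/(-32) + 1061/(1537*((-28*1))))) = sqrt(-3337 + (-2347*(-1/32) + (1061/1537)/(-28))) = sqrt(-3337 + (2347/32 + (1061/1537)*(-1/28))) = sqrt(-3337 + (2347/32 - 1061/43036)) = sqrt(-3337 + 25242885/344288) = sqrt(-1123646171/344288) = I*sqrt(24178618307578)/86072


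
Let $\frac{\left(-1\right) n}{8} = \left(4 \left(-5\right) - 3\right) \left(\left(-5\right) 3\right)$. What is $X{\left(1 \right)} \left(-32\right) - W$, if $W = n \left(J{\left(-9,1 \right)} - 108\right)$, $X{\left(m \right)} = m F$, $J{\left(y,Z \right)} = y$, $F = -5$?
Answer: $-322760$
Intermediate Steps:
$X{\left(m \right)} = - 5 m$ ($X{\left(m \right)} = m \left(-5\right) = - 5 m$)
$n = -2760$ ($n = - 8 \left(4 \left(-5\right) - 3\right) \left(\left(-5\right) 3\right) = - 8 \left(-20 - 3\right) \left(-15\right) = - 8 \left(\left(-23\right) \left(-15\right)\right) = \left(-8\right) 345 = -2760$)
$W = 322920$ ($W = - 2760 \left(-9 - 108\right) = \left(-2760\right) \left(-117\right) = 322920$)
$X{\left(1 \right)} \left(-32\right) - W = \left(-5\right) 1 \left(-32\right) - 322920 = \left(-5\right) \left(-32\right) - 322920 = 160 - 322920 = -322760$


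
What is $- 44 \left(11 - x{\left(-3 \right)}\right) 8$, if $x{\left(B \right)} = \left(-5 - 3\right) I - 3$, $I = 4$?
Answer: $-16192$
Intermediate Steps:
$x{\left(B \right)} = -35$ ($x{\left(B \right)} = \left(-5 - 3\right) 4 - 3 = \left(-8\right) 4 - 3 = -32 - 3 = -35$)
$- 44 \left(11 - x{\left(-3 \right)}\right) 8 = - 44 \left(11 - -35\right) 8 = - 44 \left(11 + 35\right) 8 = \left(-44\right) 46 \cdot 8 = \left(-2024\right) 8 = -16192$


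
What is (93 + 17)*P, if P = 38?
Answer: 4180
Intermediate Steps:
(93 + 17)*P = (93 + 17)*38 = 110*38 = 4180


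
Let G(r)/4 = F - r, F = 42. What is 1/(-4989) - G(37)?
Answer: -99781/4989 ≈ -20.000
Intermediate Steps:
G(r) = 168 - 4*r (G(r) = 4*(42 - r) = 168 - 4*r)
1/(-4989) - G(37) = 1/(-4989) - (168 - 4*37) = -1/4989 - (168 - 148) = -1/4989 - 1*20 = -1/4989 - 20 = -99781/4989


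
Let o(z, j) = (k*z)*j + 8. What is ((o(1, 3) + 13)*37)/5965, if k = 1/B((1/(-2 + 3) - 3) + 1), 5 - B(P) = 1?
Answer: 3219/23860 ≈ 0.13491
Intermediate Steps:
B(P) = 4 (B(P) = 5 - 1*1 = 5 - 1 = 4)
k = ¼ (k = 1/4 = ¼ ≈ 0.25000)
o(z, j) = 8 + j*z/4 (o(z, j) = (z/4)*j + 8 = j*z/4 + 8 = 8 + j*z/4)
((o(1, 3) + 13)*37)/5965 = (((8 + (¼)*3*1) + 13)*37)/5965 = (((8 + ¾) + 13)*37)*(1/5965) = ((35/4 + 13)*37)*(1/5965) = ((87/4)*37)*(1/5965) = (3219/4)*(1/5965) = 3219/23860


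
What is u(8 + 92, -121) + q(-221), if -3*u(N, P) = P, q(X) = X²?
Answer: 146644/3 ≈ 48881.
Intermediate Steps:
u(N, P) = -P/3
u(8 + 92, -121) + q(-221) = -⅓*(-121) + (-221)² = 121/3 + 48841 = 146644/3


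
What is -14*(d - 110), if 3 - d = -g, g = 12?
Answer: 1330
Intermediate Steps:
d = 15 (d = 3 - (-1)*12 = 3 - 1*(-12) = 3 + 12 = 15)
-14*(d - 110) = -14*(15 - 110) = -14*(-95) = 1330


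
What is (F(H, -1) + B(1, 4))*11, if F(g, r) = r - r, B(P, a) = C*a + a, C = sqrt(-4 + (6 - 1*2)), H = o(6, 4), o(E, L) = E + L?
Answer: 44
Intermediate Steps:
H = 10 (H = 6 + 4 = 10)
C = 0 (C = sqrt(-4 + (6 - 2)) = sqrt(-4 + 4) = sqrt(0) = 0)
B(P, a) = a (B(P, a) = 0*a + a = 0 + a = a)
F(g, r) = 0
(F(H, -1) + B(1, 4))*11 = (0 + 4)*11 = 4*11 = 44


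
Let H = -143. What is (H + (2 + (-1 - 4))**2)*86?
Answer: -11524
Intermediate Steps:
(H + (2 + (-1 - 4))**2)*86 = (-143 + (2 + (-1 - 4))**2)*86 = (-143 + (2 - 5)**2)*86 = (-143 + (-3)**2)*86 = (-143 + 9)*86 = -134*86 = -11524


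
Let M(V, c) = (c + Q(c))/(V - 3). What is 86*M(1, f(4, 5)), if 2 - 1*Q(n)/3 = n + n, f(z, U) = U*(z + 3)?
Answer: 7267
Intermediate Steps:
f(z, U) = U*(3 + z)
Q(n) = 6 - 6*n (Q(n) = 6 - 3*(n + n) = 6 - 6*n)
M(V, c) = (6 - 5*c)/(-3 + V) (M(V, c) = (c + (6 - 6*c))/(V - 3) = (6 - 5*c)/(-3 + V))
86*M(1, f(4, 5)) = 86*((6 - 25*(3 + 4))/(-3 + 1)) = 86*((6 - 25*7)/(-2)) = 86*(-(6 - 5*35)/2) = 86*(-(6 - 175)/2) = 86*(-1/2*(-169)) = 86*(169/2) = 7267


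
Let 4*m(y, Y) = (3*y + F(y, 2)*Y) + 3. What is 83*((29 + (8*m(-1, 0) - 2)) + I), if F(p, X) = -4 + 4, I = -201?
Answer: -14442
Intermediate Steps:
F(p, X) = 0
m(y, Y) = 3/4 + 3*y/4 (m(y, Y) = ((3*y + 0*Y) + 3)/4 = ((3*y + 0) + 3)/4 = (3*y + 3)/4 = (3 + 3*y)/4 = 3/4 + 3*y/4)
83*((29 + (8*m(-1, 0) - 2)) + I) = 83*((29 + (8*(3/4 + (3/4)*(-1)) - 2)) - 201) = 83*((29 + (8*(3/4 - 3/4) - 2)) - 201) = 83*((29 + (8*0 - 2)) - 201) = 83*((29 + (0 - 2)) - 201) = 83*((29 - 2) - 201) = 83*(27 - 201) = 83*(-174) = -14442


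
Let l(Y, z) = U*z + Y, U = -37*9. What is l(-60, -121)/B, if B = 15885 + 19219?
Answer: 40233/35104 ≈ 1.1461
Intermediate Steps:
U = -333
l(Y, z) = Y - 333*z (l(Y, z) = -333*z + Y = Y - 333*z)
B = 35104
l(-60, -121)/B = (-60 - 333*(-121))/35104 = (-60 + 40293)*(1/35104) = 40233*(1/35104) = 40233/35104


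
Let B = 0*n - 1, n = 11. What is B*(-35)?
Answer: 35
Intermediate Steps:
B = -1 (B = 0*11 - 1 = 0 - 1 = -1)
B*(-35) = -1*(-35) = 35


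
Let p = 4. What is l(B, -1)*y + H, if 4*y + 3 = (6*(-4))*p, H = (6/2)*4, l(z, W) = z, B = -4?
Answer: 111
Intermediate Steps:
H = 12 (H = (6*(½))*4 = 3*4 = 12)
y = -99/4 (y = -¾ + ((6*(-4))*4)/4 = -¾ + (-24*4)/4 = -¾ + (¼)*(-96) = -¾ - 24 = -99/4 ≈ -24.750)
l(B, -1)*y + H = -4*(-99/4) + 12 = 99 + 12 = 111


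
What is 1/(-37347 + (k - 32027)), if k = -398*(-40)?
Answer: -1/53454 ≈ -1.8708e-5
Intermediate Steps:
k = 15920
1/(-37347 + (k - 32027)) = 1/(-37347 + (15920 - 32027)) = 1/(-37347 - 16107) = 1/(-53454) = -1/53454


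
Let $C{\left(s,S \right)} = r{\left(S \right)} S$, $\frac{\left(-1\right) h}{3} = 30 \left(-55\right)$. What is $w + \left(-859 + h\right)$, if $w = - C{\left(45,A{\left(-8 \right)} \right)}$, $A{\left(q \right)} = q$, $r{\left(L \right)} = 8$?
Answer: $4155$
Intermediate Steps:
$h = 4950$ ($h = - 3 \cdot 30 \left(-55\right) = \left(-3\right) \left(-1650\right) = 4950$)
$C{\left(s,S \right)} = 8 S$
$w = 64$ ($w = - 8 \left(-8\right) = \left(-1\right) \left(-64\right) = 64$)
$w + \left(-859 + h\right) = 64 + \left(-859 + 4950\right) = 64 + 4091 = 4155$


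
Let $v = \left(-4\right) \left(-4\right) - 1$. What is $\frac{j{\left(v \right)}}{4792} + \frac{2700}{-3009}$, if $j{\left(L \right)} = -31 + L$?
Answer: $- \frac{541106}{600797} \approx -0.90065$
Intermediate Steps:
$v = 15$ ($v = 16 - 1 = 15$)
$\frac{j{\left(v \right)}}{4792} + \frac{2700}{-3009} = \frac{-31 + 15}{4792} + \frac{2700}{-3009} = \left(-16\right) \frac{1}{4792} + 2700 \left(- \frac{1}{3009}\right) = - \frac{2}{599} - \frac{900}{1003} = - \frac{541106}{600797}$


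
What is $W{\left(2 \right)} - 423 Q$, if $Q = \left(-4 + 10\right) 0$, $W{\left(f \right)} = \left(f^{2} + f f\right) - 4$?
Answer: $4$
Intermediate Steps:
$W{\left(f \right)} = -4 + 2 f^{2}$ ($W{\left(f \right)} = \left(f^{2} + f^{2}\right) - 4 = 2 f^{2} - 4 = -4 + 2 f^{2}$)
$Q = 0$ ($Q = 6 \cdot 0 = 0$)
$W{\left(2 \right)} - 423 Q = \left(-4 + 2 \cdot 2^{2}\right) - 0 = \left(-4 + 2 \cdot 4\right) + 0 = \left(-4 + 8\right) + 0 = 4 + 0 = 4$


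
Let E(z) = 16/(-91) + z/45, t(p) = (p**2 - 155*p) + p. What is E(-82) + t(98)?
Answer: -22481542/4095 ≈ -5490.0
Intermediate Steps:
t(p) = p**2 - 154*p
E(z) = -16/91 + z/45 (E(z) = 16*(-1/91) + z*(1/45) = -16/91 + z/45)
E(-82) + t(98) = (-16/91 + (1/45)*(-82)) + 98*(-154 + 98) = (-16/91 - 82/45) + 98*(-56) = -8182/4095 - 5488 = -22481542/4095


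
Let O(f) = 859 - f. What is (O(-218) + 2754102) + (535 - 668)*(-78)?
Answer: 2765553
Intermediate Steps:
(O(-218) + 2754102) + (535 - 668)*(-78) = ((859 - 1*(-218)) + 2754102) + (535 - 668)*(-78) = ((859 + 218) + 2754102) - 133*(-78) = (1077 + 2754102) + 10374 = 2755179 + 10374 = 2765553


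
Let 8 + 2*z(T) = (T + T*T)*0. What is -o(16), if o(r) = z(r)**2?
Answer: -16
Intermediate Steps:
z(T) = -4 (z(T) = -4 + ((T + T*T)*0)/2 = -4 + ((T + T**2)*0)/2 = -4 + (1/2)*0 = -4 + 0 = -4)
o(r) = 16 (o(r) = (-4)**2 = 16)
-o(16) = -1*16 = -16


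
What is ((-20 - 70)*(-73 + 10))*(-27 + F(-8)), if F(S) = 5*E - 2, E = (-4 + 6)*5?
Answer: 119070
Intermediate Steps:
E = 10 (E = 2*5 = 10)
F(S) = 48 (F(S) = 5*10 - 2 = 50 - 2 = 48)
((-20 - 70)*(-73 + 10))*(-27 + F(-8)) = ((-20 - 70)*(-73 + 10))*(-27 + 48) = -90*(-63)*21 = 5670*21 = 119070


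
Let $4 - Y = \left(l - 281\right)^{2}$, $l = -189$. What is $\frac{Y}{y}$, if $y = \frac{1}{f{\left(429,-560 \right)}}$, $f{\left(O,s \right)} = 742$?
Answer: $-163904832$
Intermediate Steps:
$Y = -220896$ ($Y = 4 - \left(-189 - 281\right)^{2} = 4 - \left(-470\right)^{2} = 4 - 220900 = -220896$)
$y = \frac{1}{742} \approx 0.0013477$
$\frac{Y}{y} = - 220896 \frac{1}{\frac{1}{742}} = \left(-220896\right) 742 = -163904832$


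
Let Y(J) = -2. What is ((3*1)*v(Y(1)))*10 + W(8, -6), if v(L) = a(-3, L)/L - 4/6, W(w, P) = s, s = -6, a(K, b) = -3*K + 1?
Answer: -176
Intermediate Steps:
a(K, b) = 1 - 3*K
W(w, P) = -6
v(L) = -2/3 + 10/L (v(L) = (1 - 3*(-3))/L - 4/6 = (1 + 9)/L - 4*1/6 = 10/L - 2/3 = -2/3 + 10/L)
((3*1)*v(Y(1)))*10 + W(8, -6) = ((3*1)*(-2/3 + 10/(-2)))*10 - 6 = (3*(-2/3 + 10*(-1/2)))*10 - 6 = (3*(-2/3 - 5))*10 - 6 = (3*(-17/3))*10 - 6 = -17*10 - 6 = -170 - 6 = -176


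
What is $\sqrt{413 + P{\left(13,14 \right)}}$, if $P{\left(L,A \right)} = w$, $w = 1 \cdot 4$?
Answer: $\sqrt{417} \approx 20.421$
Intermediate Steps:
$w = 4$
$P{\left(L,A \right)} = 4$
$\sqrt{413 + P{\left(13,14 \right)}} = \sqrt{413 + 4} = \sqrt{417}$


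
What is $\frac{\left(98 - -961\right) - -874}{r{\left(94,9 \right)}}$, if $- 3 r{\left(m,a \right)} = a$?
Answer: $- \frac{1933}{3} \approx -644.33$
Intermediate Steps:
$r{\left(m,a \right)} = - \frac{a}{3}$
$\frac{\left(98 - -961\right) - -874}{r{\left(94,9 \right)}} = \frac{\left(98 - -961\right) - -874}{\left(- \frac{1}{3}\right) 9} = \frac{\left(98 + 961\right) + \left(-370 + 1244\right)}{-3} = \left(1059 + 874\right) \left(- \frac{1}{3}\right) = 1933 \left(- \frac{1}{3}\right) = - \frac{1933}{3}$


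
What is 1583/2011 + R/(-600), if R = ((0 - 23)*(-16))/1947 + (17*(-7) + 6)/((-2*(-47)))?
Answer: 174203374009/220829518800 ≈ 0.78886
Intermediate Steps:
R = -185419/183018 (R = -23*(-16)*(1/1947) + (-119 + 6)/94 = 368*(1/1947) - 113*1/94 = 368/1947 - 113/94 = -185419/183018 ≈ -1.0131)
1583/2011 + R/(-600) = 1583/2011 - 185419/183018/(-600) = 1583*(1/2011) - 185419/183018*(-1/600) = 1583/2011 + 185419/109810800 = 174203374009/220829518800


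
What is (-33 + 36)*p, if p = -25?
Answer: -75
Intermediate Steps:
(-33 + 36)*p = (-33 + 36)*(-25) = 3*(-25) = -75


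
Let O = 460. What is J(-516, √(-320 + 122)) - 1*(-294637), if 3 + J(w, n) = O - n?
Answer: 295094 - 3*I*√22 ≈ 2.9509e+5 - 14.071*I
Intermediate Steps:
J(w, n) = 457 - n (J(w, n) = -3 + (460 - n) = 457 - n)
J(-516, √(-320 + 122)) - 1*(-294637) = (457 - √(-320 + 122)) - 1*(-294637) = (457 - √(-198)) + 294637 = (457 - 3*I*√22) + 294637 = 295094 - 3*I*√22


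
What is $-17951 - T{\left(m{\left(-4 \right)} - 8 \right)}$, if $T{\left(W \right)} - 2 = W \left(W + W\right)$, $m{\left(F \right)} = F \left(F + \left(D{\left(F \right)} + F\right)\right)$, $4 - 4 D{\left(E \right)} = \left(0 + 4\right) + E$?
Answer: $-18753$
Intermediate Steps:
$D{\left(E \right)} = - \frac{E}{4}$ ($D{\left(E \right)} = 1 - \frac{\left(0 + 4\right) + E}{4} = 1 - \frac{4 + E}{4} = 1 - \left(1 + \frac{E}{4}\right) = - \frac{E}{4}$)
$m{\left(F \right)} = \frac{7 F^{2}}{4}$ ($m{\left(F \right)} = F \left(F + \left(- \frac{F}{4} + F\right)\right) = F \left(F + \frac{3 F}{4}\right) = F \frac{7 F}{4} = \frac{7 F^{2}}{4}$)
$T{\left(W \right)} = 2 + 2 W^{2}$ ($T{\left(W \right)} = 2 + W \left(W + W\right) = 2 + W 2 W = 2 + 2 W^{2}$)
$-17951 - T{\left(m{\left(-4 \right)} - 8 \right)} = -17951 - \left(2 + 2 \left(\frac{7 \left(-4\right)^{2}}{4} - 8\right)^{2}\right) = -17951 - \left(2 + 2 \left(\frac{7}{4} \cdot 16 - 8\right)^{2}\right) = -17951 - \left(2 + 2 \left(28 - 8\right)^{2}\right) = -17951 - \left(2 + 2 \cdot 20^{2}\right) = -17951 - \left(2 + 2 \cdot 400\right) = -17951 - \left(2 + 800\right) = -17951 - 802 = -18753$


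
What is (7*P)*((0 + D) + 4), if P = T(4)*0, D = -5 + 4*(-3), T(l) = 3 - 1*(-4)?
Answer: 0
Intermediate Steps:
T(l) = 7 (T(l) = 3 + 4 = 7)
D = -17 (D = -5 - 12 = -17)
P = 0 (P = 7*0 = 0)
(7*P)*((0 + D) + 4) = (7*0)*((0 - 17) + 4) = 0*(-17 + 4) = 0*(-13) = 0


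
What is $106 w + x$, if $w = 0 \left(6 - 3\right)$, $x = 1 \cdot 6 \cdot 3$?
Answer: $18$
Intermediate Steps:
$x = 18$ ($x = 6 \cdot 3 = 18$)
$w = 0$ ($w = 0 \cdot 3 = 0$)
$106 w + x = 106 \cdot 0 + 18 = 0 + 18 = 18$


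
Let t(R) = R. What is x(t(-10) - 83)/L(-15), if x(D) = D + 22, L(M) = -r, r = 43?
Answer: 71/43 ≈ 1.6512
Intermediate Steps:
L(M) = -43 (L(M) = -1*43 = -43)
x(D) = 22 + D
x(t(-10) - 83)/L(-15) = (22 + (-10 - 83))/(-43) = (22 - 93)*(-1/43) = -71*(-1/43) = 71/43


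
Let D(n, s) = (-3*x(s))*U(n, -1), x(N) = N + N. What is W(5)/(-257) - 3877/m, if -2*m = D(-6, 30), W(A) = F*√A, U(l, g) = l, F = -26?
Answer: 3877/540 + 26*√5/257 ≈ 7.4058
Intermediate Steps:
x(N) = 2*N
W(A) = -26*√A
D(n, s) = -6*n*s (D(n, s) = (-6*s)*n = -6*n*s)
m = -540 (m = -(-3)*(-6)*30 = -½*1080 = -540)
W(5)/(-257) - 3877/m = -26*√5/(-257) - 3877/(-540) = -26*√5*(-1/257) - 3877*(-1/540) = 26*√5/257 + 3877/540 = 3877/540 + 26*√5/257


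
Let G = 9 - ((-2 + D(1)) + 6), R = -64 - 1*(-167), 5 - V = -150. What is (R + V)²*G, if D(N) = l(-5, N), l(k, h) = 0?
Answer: 332820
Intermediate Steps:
V = 155 (V = 5 - 1*(-150) = 5 + 150 = 155)
D(N) = 0
R = 103 (R = -64 + 167 = 103)
G = 5 (G = 9 - ((-2 + 0) + 6) = 9 - (-2 + 6) = 9 - 1*4 = 9 - 4 = 5)
(R + V)²*G = (103 + 155)²*5 = 258²*5 = 66564*5 = 332820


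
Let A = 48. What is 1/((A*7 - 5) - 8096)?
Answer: -1/7765 ≈ -0.00012878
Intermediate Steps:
1/((A*7 - 5) - 8096) = 1/((48*7 - 5) - 8096) = 1/((336 - 5) - 8096) = 1/(331 - 8096) = 1/(-7765) = -1/7765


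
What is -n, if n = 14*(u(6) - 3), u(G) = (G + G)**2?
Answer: -1974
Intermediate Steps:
u(G) = 4*G**2 (u(G) = (2*G)**2 = 4*G**2)
n = 1974 (n = 14*(4*6**2 - 3) = 14*(4*36 - 3) = 14*(144 - 3) = 14*141 = 1974)
-n = -1*1974 = -1974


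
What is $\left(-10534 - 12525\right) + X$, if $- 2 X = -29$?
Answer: $- \frac{46089}{2} \approx -23045.0$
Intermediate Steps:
$X = \frac{29}{2}$ ($X = \left(- \frac{1}{2}\right) \left(-29\right) = \frac{29}{2} \approx 14.5$)
$\left(-10534 - 12525\right) + X = \left(-10534 - 12525\right) + \frac{29}{2} = -23059 + \frac{29}{2} = - \frac{46089}{2}$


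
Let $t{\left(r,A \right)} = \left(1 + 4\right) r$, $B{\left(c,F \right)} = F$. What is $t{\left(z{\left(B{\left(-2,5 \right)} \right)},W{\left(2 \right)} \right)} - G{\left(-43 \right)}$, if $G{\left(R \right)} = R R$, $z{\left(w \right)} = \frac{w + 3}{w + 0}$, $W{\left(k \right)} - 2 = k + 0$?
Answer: $-1841$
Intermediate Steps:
$W{\left(k \right)} = 2 + k$ ($W{\left(k \right)} = 2 + \left(k + 0\right) = 2 + k$)
$z{\left(w \right)} = \frac{3 + w}{w}$
$G{\left(R \right)} = R^{2}$
$t{\left(r,A \right)} = 5 r$
$t{\left(z{\left(B{\left(-2,5 \right)} \right)},W{\left(2 \right)} \right)} - G{\left(-43 \right)} = 5 \frac{3 + 5}{5} - \left(-43\right)^{2} = 5 \cdot \frac{1}{5} \cdot 8 - 1849 = 5 \cdot \frac{8}{5} - 1849 = 8 - 1849 = -1841$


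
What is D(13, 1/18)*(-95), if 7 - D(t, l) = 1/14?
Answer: -9215/14 ≈ -658.21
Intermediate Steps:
D(t, l) = 97/14 (D(t, l) = 7 - 1/14 = 97/14)
D(13, 1/18)*(-95) = (97/14)*(-95) = -9215/14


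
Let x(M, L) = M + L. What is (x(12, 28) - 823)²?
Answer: 613089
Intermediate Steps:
x(M, L) = L + M
(x(12, 28) - 823)² = ((28 + 12) - 823)² = (40 - 823)² = (-783)² = 613089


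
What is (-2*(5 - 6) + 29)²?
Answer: 961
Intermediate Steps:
(-2*(5 - 6) + 29)² = (-2*(-1) + 29)² = (2 + 29)² = 31² = 961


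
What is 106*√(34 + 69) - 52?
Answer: -52 + 106*√103 ≈ 1023.8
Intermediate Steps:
106*√(34 + 69) - 52 = 106*√103 - 52 = -52 + 106*√103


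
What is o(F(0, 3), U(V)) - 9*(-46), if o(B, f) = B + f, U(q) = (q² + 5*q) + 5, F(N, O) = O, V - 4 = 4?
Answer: 526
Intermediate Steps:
V = 8 (V = 4 + 4 = 8)
U(q) = 5 + q² + 5*q
o(F(0, 3), U(V)) - 9*(-46) = (3 + (5 + 8² + 5*8)) - 9*(-46) = (3 + (5 + 64 + 40)) + 414 = (3 + 109) + 414 = 112 + 414 = 526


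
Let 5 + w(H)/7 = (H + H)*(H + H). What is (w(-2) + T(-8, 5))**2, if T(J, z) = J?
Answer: 4761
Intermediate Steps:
w(H) = -35 + 28*H**2 (w(H) = -35 + 7*((H + H)*(H + H)) = -35 + 7*((2*H)*(2*H)) = -35 + 7*(4*H**2) = -35 + 28*H**2)
(w(-2) + T(-8, 5))**2 = ((-35 + 28*(-2)**2) - 8)**2 = ((-35 + 28*4) - 8)**2 = ((-35 + 112) - 8)**2 = (77 - 8)**2 = 69**2 = 4761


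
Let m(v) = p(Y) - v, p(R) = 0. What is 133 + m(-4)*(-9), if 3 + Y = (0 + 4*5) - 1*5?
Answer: 97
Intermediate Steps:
Y = 12 (Y = -3 + ((0 + 4*5) - 1*5) = -3 + ((0 + 20) - 5) = -3 + (20 - 5) = -3 + 15 = 12)
m(v) = -v (m(v) = 0 - v = -v)
133 + m(-4)*(-9) = 133 - 1*(-4)*(-9) = 133 + 4*(-9) = 133 - 36 = 97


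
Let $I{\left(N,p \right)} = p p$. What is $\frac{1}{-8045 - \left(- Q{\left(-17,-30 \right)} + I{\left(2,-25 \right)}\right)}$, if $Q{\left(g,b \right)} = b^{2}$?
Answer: $- \frac{1}{7770} \approx -0.0001287$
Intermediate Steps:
$I{\left(N,p \right)} = p^{2}$
$\frac{1}{-8045 - \left(- Q{\left(-17,-30 \right)} + I{\left(2,-25 \right)}\right)} = \frac{1}{-8045 + \left(\left(-30\right)^{2} - \left(-25\right)^{2}\right)} = \frac{1}{-8045 + \left(900 - 625\right)} = \frac{1}{-8045 + 275} = \frac{1}{-7770} = - \frac{1}{7770}$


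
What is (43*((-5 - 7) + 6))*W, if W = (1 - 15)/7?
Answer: 516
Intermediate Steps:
W = -2 (W = -14*1/7 = -2)
(43*((-5 - 7) + 6))*W = (43*((-5 - 7) + 6))*(-2) = (43*(-12 + 6))*(-2) = (43*(-6))*(-2) = -258*(-2) = 516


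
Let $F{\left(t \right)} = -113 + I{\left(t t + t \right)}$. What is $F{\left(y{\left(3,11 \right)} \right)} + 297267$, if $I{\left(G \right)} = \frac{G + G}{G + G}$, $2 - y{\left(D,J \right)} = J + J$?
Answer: $297155$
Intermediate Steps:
$y{\left(D,J \right)} = 2 - 2 J$ ($y{\left(D,J \right)} = 2 - \left(J + J\right) = 2 - 2 J$)
$I{\left(G \right)} = 1$ ($I{\left(G \right)} = \frac{2 G}{2 G} = 2 G \frac{1}{2 G} = 1$)
$F{\left(t \right)} = -112$ ($F{\left(t \right)} = -113 + 1 = -112$)
$F{\left(y{\left(3,11 \right)} \right)} + 297267 = -112 + 297267 = 297155$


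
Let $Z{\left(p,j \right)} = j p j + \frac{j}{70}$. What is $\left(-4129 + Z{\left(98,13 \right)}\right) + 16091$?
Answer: $\frac{1996693}{70} \approx 28524.0$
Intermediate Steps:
$Z{\left(p,j \right)} = \frac{j}{70} + p j^{2}$ ($Z{\left(p,j \right)} = p j^{2} + j \frac{1}{70} = p j^{2} + \frac{j}{70} = \frac{j}{70} + p j^{2}$)
$\left(-4129 + Z{\left(98,13 \right)}\right) + 16091 = \left(-4129 + 13 \left(\frac{1}{70} + 13 \cdot 98\right)\right) + 16091 = \left(-4129 + 13 \left(\frac{1}{70} + 1274\right)\right) + 16091 = \left(-4129 + 13 \cdot \frac{89181}{70}\right) + 16091 = \left(-4129 + \frac{1159353}{70}\right) + 16091 = \frac{870323}{70} + 16091 = \frac{1996693}{70}$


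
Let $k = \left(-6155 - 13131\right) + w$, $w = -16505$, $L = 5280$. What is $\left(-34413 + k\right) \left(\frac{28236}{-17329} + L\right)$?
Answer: $- \frac{493960117872}{1333} \approx -3.7056 \cdot 10^{8}$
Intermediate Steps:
$k = -35791$ ($k = \left(-6155 - 13131\right) - 16505 = -19286 - 16505 = -35791$)
$\left(-34413 + k\right) \left(\frac{28236}{-17329} + L\right) = \left(-34413 - 35791\right) \left(\frac{28236}{-17329} + 5280\right) = - 70204 \left(28236 \left(- \frac{1}{17329}\right) + 5280\right) = - 70204 \left(- \frac{2172}{1333} + 5280\right) = \left(-70204\right) \frac{7036068}{1333} = - \frac{493960117872}{1333}$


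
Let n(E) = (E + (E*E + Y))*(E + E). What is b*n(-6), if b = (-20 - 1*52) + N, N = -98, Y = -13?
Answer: 34680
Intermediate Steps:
b = -170 (b = (-20 - 1*52) - 98 = (-20 - 52) - 98 = -72 - 98 = -170)
n(E) = 2*E*(-13 + E + E**2) (n(E) = (E + (E*E - 13))*(E + E) = (E + (E**2 - 13))*(2*E) = (E + (-13 + E**2))*(2*E) = (-13 + E + E**2)*(2*E) = 2*E*(-13 + E + E**2))
b*n(-6) = -340*(-6)*(-13 - 6 + (-6)**2) = -340*(-6)*(-13 - 6 + 36) = -340*(-6)*17 = -170*(-204) = 34680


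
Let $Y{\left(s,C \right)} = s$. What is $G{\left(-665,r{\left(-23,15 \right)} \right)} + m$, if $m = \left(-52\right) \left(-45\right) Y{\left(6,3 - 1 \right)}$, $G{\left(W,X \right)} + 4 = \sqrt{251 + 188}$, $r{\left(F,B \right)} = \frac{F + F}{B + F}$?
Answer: $14036 + \sqrt{439} \approx 14057.0$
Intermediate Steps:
$r{\left(F,B \right)} = \frac{2 F}{B + F}$
$G{\left(W,X \right)} = -4 + \sqrt{439}$ ($G{\left(W,X \right)} = -4 + \sqrt{251 + 188} = -4 + \sqrt{439}$)
$m = 14040$ ($m = \left(-52\right) \left(-45\right) 6 = 2340 \cdot 6 = 14040$)
$G{\left(-665,r{\left(-23,15 \right)} \right)} + m = \left(-4 + \sqrt{439}\right) + 14040 = 14036 + \sqrt{439}$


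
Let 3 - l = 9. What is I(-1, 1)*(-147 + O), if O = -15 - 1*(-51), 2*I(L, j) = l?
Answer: 333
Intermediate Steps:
l = -6 (l = 3 - 1*9 = 3 - 9 = -6)
I(L, j) = -3 (I(L, j) = (1/2)*(-6) = -3)
O = 36 (O = -15 + 51 = 36)
I(-1, 1)*(-147 + O) = -3*(-147 + 36) = -3*(-111) = 333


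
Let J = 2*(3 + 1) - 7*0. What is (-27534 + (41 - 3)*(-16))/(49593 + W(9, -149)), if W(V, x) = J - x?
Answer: -14071/24875 ≈ -0.56567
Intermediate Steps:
J = 8 (J = 2*4 + 0 = 8 + 0 = 8)
W(V, x) = 8 - x
(-27534 + (41 - 3)*(-16))/(49593 + W(9, -149)) = (-27534 + (41 - 3)*(-16))/(49593 + (8 - 1*(-149))) = (-27534 + 38*(-16))/(49593 + (8 + 149)) = (-27534 - 608)/(49593 + 157) = -28142/49750 = -28142*1/49750 = -14071/24875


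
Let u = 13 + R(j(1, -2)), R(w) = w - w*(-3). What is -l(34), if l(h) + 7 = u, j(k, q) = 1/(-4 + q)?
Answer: -16/3 ≈ -5.3333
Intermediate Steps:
R(w) = 4*w (R(w) = w - (-3)*w = w + 3*w = 4*w)
u = 37/3 (u = 13 + 4/(-4 - 2) = 13 + 4/(-6) = 13 + 4*(-1/6) = 13 - 2/3 = 37/3 ≈ 12.333)
l(h) = 16/3 (l(h) = -7 + 37/3 = 16/3)
-l(34) = -1*16/3 = -16/3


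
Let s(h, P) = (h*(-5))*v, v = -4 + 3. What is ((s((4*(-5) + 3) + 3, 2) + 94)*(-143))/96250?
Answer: -156/4375 ≈ -0.035657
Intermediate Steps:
v = -1
s(h, P) = 5*h (s(h, P) = (h*(-5))*(-1) = -5*h*(-1) = 5*h)
((s((4*(-5) + 3) + 3, 2) + 94)*(-143))/96250 = ((5*((4*(-5) + 3) + 3) + 94)*(-143))/96250 = ((5*((-20 + 3) + 3) + 94)*(-143))*(1/96250) = ((5*(-17 + 3) + 94)*(-143))*(1/96250) = ((5*(-14) + 94)*(-143))*(1/96250) = ((-70 + 94)*(-143))*(1/96250) = (24*(-143))*(1/96250) = -3432*1/96250 = -156/4375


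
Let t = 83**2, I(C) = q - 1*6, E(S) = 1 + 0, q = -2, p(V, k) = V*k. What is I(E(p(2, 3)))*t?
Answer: -55112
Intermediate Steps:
E(S) = 1
I(C) = -8 (I(C) = -2 - 1*6 = -2 - 6 = -8)
t = 6889
I(E(p(2, 3)))*t = -8*6889 = -55112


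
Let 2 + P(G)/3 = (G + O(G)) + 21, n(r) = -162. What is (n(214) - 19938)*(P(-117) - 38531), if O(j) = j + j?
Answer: 794492700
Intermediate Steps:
O(j) = 2*j
P(G) = 57 + 9*G (P(G) = -6 + 3*((G + 2*G) + 21) = -6 + 3*(3*G + 21) = -6 + 3*(21 + 3*G) = -6 + (63 + 9*G) = 57 + 9*G)
(n(214) - 19938)*(P(-117) - 38531) = (-162 - 19938)*((57 + 9*(-117)) - 38531) = -20100*((57 - 1053) - 38531) = -20100*(-996 - 38531) = -20100*(-39527) = 794492700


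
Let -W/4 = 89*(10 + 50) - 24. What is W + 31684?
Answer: 10420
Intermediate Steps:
W = -21264 (W = -4*(89*(10 + 50) - 24) = -4*(89*60 - 24) = -4*(5340 - 24) = -4*5316 = -21264)
W + 31684 = -21264 + 31684 = 10420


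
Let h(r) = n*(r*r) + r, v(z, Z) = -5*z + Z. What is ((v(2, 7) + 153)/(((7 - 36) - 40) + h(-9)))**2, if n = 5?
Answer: 2500/11881 ≈ 0.21042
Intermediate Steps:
v(z, Z) = Z - 5*z
h(r) = r + 5*r**2 (h(r) = 5*(r*r) + r = 5*r**2 + r = r + 5*r**2)
((v(2, 7) + 153)/(((7 - 36) - 40) + h(-9)))**2 = (((7 - 5*2) + 153)/(((7 - 36) - 40) - 9*(1 + 5*(-9))))**2 = (((7 - 10) + 153)/((-29 - 40) - 9*(1 - 45)))**2 = ((-3 + 153)/(-69 - 9*(-44)))**2 = (150/(-69 + 396))**2 = (150/327)**2 = (150*(1/327))**2 = (50/109)**2 = 2500/11881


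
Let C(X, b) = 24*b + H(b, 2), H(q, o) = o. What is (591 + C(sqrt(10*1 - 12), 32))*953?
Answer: 1297033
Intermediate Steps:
C(X, b) = 2 + 24*b (C(X, b) = 24*b + 2 = 2 + 24*b)
(591 + C(sqrt(10*1 - 12), 32))*953 = (591 + (2 + 24*32))*953 = (591 + (2 + 768))*953 = (591 + 770)*953 = 1361*953 = 1297033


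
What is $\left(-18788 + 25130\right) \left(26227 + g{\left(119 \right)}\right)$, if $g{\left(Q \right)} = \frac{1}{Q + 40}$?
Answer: $\frac{8815578716}{53} \approx 1.6633 \cdot 10^{8}$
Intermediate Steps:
$g{\left(Q \right)} = \frac{1}{40 + Q}$
$\left(-18788 + 25130\right) \left(26227 + g{\left(119 \right)}\right) = \left(-18788 + 25130\right) \left(26227 + \frac{1}{40 + 119}\right) = 6342 \left(26227 + \frac{1}{159}\right) = 6342 \cdot \frac{4170094}{159} = \frac{8815578716}{53}$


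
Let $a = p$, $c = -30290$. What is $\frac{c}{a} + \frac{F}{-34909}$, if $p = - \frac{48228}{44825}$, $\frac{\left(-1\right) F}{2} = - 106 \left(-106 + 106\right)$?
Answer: $\frac{678874625}{24114} \approx 28153.0$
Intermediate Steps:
$F = 0$ ($F = - 2 \left(- 106 \left(-106 + 106\right)\right) = - 2 \left(\left(-106\right) 0\right) = \left(-2\right) 0 = 0$)
$p = - \frac{48228}{44825}$ ($p = \left(-48228\right) \frac{1}{44825} = - \frac{48228}{44825} \approx -1.0759$)
$a = - \frac{48228}{44825} \approx -1.0759$
$\frac{c}{a} + \frac{F}{-34909} = - \frac{30290}{- \frac{48228}{44825}} + \frac{0}{-34909} = \left(-30290\right) \left(- \frac{44825}{48228}\right) + 0 \left(- \frac{1}{34909}\right) = \frac{678874625}{24114} + 0 = \frac{678874625}{24114}$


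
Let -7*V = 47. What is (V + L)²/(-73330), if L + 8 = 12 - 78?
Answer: -63845/718634 ≈ -0.088842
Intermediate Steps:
L = -74 (L = -8 + (12 - 78) = -8 - 66 = -74)
V = -47/7 (V = -⅐*47 = -47/7 ≈ -6.7143)
(V + L)²/(-73330) = (-47/7 - 74)²/(-73330) = (-565/7)²*(-1/73330) = (319225/49)*(-1/73330) = -63845/718634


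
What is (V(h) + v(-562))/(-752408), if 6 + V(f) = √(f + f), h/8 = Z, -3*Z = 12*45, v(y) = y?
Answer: 71/94051 - 3*I*√5/94051 ≈ 0.00075491 - 7.1325e-5*I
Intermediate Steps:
Z = -180 (Z = -4*45 = -⅓*540 = -180)
h = -1440 (h = 8*(-180) = -1440)
V(f) = -6 + √2*√f (V(f) = -6 + √(f + f) = -6 + √(2*f) = -6 + √2*√f)
(V(h) + v(-562))/(-752408) = ((-6 + √2*√(-1440)) - 562)/(-752408) = ((-6 + √2*(12*I*√10)) - 562)*(-1/752408) = ((-6 + 24*I*√5) - 562)*(-1/752408) = (-568 + 24*I*√5)*(-1/752408) = 71/94051 - 3*I*√5/94051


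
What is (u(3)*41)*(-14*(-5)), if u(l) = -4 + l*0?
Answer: -11480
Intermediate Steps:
u(l) = -4 (u(l) = -4 + 0 = -4)
(u(3)*41)*(-14*(-5)) = (-4*41)*(-14*(-5)) = -164*70 = -11480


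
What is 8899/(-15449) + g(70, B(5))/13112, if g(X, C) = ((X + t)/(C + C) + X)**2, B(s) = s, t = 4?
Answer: -603310919/5064182200 ≈ -0.11913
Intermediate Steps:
g(X, C) = (X + (4 + X)/(2*C))**2 (g(X, C) = ((X + 4)/(C + C) + X)**2 = ((4 + X)/((2*C)) + X)**2 = ((4 + X)*(1/(2*C)) + X)**2 = ((4 + X)/(2*C) + X)**2 = (X + (4 + X)/(2*C))**2)
8899/(-15449) + g(70, B(5))/13112 = 8899/(-15449) + ((1/4)*(4 + 70 + 2*5*70)**2/5**2)/13112 = 8899*(-1/15449) + ((1/4)*(1/25)*(4 + 70 + 700)**2)*(1/13112) = -8899/15449 + ((1/4)*(1/25)*774**2)*(1/13112) = -8899/15449 + ((1/4)*(1/25)*599076)*(1/13112) = -8899/15449 + (149769/25)*(1/13112) = -8899/15449 + 149769/327800 = -603310919/5064182200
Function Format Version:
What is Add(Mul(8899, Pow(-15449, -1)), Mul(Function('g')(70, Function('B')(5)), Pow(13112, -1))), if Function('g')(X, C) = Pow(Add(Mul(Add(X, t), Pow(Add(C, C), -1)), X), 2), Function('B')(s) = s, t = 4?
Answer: Rational(-603310919, 5064182200) ≈ -0.11913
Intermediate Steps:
Function('g')(X, C) = Pow(Add(X, Mul(Rational(1, 2), Pow(C, -1), Add(4, X))), 2) (Function('g')(X, C) = Pow(Add(Mul(Add(X, 4), Pow(Add(C, C), -1)), X), 2) = Pow(Add(Mul(Add(4, X), Pow(Mul(2, C), -1)), X), 2) = Pow(Add(Mul(Add(4, X), Mul(Rational(1, 2), Pow(C, -1))), X), 2) = Pow(Add(Mul(Rational(1, 2), Pow(C, -1), Add(4, X)), X), 2) = Pow(Add(X, Mul(Rational(1, 2), Pow(C, -1), Add(4, X))), 2))
Add(Mul(8899, Pow(-15449, -1)), Mul(Function('g')(70, Function('B')(5)), Pow(13112, -1))) = Add(Mul(8899, Pow(-15449, -1)), Mul(Mul(Rational(1, 4), Pow(5, -2), Pow(Add(4, 70, Mul(2, 5, 70)), 2)), Pow(13112, -1))) = Add(Mul(8899, Rational(-1, 15449)), Mul(Mul(Rational(1, 4), Rational(1, 25), Pow(Add(4, 70, 700), 2)), Rational(1, 13112))) = Add(Rational(-8899, 15449), Mul(Mul(Rational(1, 4), Rational(1, 25), Pow(774, 2)), Rational(1, 13112))) = Add(Rational(-8899, 15449), Mul(Mul(Rational(1, 4), Rational(1, 25), 599076), Rational(1, 13112))) = Add(Rational(-8899, 15449), Mul(Rational(149769, 25), Rational(1, 13112))) = Add(Rational(-8899, 15449), Rational(149769, 327800)) = Rational(-603310919, 5064182200)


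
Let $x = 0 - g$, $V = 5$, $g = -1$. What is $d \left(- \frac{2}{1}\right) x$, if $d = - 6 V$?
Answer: $60$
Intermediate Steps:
$d = -30$ ($d = \left(-6\right) 5 = -30$)
$x = 1$ ($x = 0 - -1 = 0 + 1 = 1$)
$d \left(- \frac{2}{1}\right) x = - 30 \left(- \frac{2}{1}\right) 1 = - 30 \left(\left(-2\right) 1\right) 1 = \left(-30\right) \left(-2\right) 1 = 60 \cdot 1 = 60$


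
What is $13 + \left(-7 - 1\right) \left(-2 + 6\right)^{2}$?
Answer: $-115$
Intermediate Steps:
$13 + \left(-7 - 1\right) \left(-2 + 6\right)^{2} = 13 + \left(-7 - 1\right) 4^{2} = 13 - 128 = -115$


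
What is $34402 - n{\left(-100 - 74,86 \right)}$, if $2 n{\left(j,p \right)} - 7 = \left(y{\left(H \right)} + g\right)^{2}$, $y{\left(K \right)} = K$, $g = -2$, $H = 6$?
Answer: $\frac{68781}{2} \approx 34391.0$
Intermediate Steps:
$n{\left(j,p \right)} = \frac{23}{2}$ ($n{\left(j,p \right)} = \frac{7}{2} + \frac{\left(6 - 2\right)^{2}}{2} = \frac{7}{2} + \frac{4^{2}}{2} = \frac{7}{2} + \frac{1}{2} \cdot 16 = \frac{7}{2} + 8 = \frac{23}{2}$)
$34402 - n{\left(-100 - 74,86 \right)} = 34402 - \frac{23}{2} = \frac{68781}{2}$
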